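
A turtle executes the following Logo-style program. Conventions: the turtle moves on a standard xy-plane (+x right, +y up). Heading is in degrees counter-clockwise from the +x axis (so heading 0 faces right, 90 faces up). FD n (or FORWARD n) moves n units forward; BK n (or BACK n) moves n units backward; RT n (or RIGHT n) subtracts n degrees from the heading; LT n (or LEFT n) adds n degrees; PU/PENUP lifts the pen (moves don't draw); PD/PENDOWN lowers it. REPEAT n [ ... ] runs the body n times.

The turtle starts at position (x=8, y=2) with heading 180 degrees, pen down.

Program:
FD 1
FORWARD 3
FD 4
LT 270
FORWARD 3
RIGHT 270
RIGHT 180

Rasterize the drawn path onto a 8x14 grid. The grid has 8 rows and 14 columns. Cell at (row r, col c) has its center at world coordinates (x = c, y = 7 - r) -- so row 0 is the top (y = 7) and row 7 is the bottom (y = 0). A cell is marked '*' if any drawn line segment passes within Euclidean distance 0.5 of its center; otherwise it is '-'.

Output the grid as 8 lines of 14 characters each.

Segment 0: (8,2) -> (7,2)
Segment 1: (7,2) -> (4,2)
Segment 2: (4,2) -> (0,2)
Segment 3: (0,2) -> (0,5)

Answer: --------------
--------------
*-------------
*-------------
*-------------
*********-----
--------------
--------------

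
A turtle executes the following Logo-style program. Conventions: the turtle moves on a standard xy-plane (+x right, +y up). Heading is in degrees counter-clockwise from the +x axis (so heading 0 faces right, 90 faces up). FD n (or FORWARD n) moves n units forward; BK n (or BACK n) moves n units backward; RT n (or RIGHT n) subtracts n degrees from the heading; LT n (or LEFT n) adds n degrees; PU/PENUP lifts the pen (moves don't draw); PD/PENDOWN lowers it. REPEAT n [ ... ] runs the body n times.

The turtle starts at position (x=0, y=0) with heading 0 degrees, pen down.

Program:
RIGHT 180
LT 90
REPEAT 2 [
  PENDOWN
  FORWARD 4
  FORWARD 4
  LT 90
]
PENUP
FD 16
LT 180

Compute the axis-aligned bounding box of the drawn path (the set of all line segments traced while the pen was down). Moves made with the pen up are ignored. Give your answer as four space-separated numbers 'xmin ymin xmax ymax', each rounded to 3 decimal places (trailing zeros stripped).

Executing turtle program step by step:
Start: pos=(0,0), heading=0, pen down
RT 180: heading 0 -> 180
LT 90: heading 180 -> 270
REPEAT 2 [
  -- iteration 1/2 --
  PD: pen down
  FD 4: (0,0) -> (0,-4) [heading=270, draw]
  FD 4: (0,-4) -> (0,-8) [heading=270, draw]
  LT 90: heading 270 -> 0
  -- iteration 2/2 --
  PD: pen down
  FD 4: (0,-8) -> (4,-8) [heading=0, draw]
  FD 4: (4,-8) -> (8,-8) [heading=0, draw]
  LT 90: heading 0 -> 90
]
PU: pen up
FD 16: (8,-8) -> (8,8) [heading=90, move]
LT 180: heading 90 -> 270
Final: pos=(8,8), heading=270, 4 segment(s) drawn

Segment endpoints: x in {0, 0, 0, 4, 8}, y in {-8, -4, 0}
xmin=0, ymin=-8, xmax=8, ymax=0

Answer: 0 -8 8 0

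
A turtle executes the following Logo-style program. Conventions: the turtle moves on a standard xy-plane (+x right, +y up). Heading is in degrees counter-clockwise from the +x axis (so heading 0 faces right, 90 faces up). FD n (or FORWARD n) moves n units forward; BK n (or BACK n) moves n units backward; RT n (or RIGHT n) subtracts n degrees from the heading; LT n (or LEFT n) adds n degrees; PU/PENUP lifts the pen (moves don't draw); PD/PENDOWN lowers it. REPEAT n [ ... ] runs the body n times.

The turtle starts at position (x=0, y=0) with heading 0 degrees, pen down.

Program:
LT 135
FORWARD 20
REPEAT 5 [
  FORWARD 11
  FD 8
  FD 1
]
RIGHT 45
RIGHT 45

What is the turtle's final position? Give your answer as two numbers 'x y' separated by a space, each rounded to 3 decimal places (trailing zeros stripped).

Answer: -84.853 84.853

Derivation:
Executing turtle program step by step:
Start: pos=(0,0), heading=0, pen down
LT 135: heading 0 -> 135
FD 20: (0,0) -> (-14.142,14.142) [heading=135, draw]
REPEAT 5 [
  -- iteration 1/5 --
  FD 11: (-14.142,14.142) -> (-21.92,21.92) [heading=135, draw]
  FD 8: (-21.92,21.92) -> (-27.577,27.577) [heading=135, draw]
  FD 1: (-27.577,27.577) -> (-28.284,28.284) [heading=135, draw]
  -- iteration 2/5 --
  FD 11: (-28.284,28.284) -> (-36.062,36.062) [heading=135, draw]
  FD 8: (-36.062,36.062) -> (-41.719,41.719) [heading=135, draw]
  FD 1: (-41.719,41.719) -> (-42.426,42.426) [heading=135, draw]
  -- iteration 3/5 --
  FD 11: (-42.426,42.426) -> (-50.205,50.205) [heading=135, draw]
  FD 8: (-50.205,50.205) -> (-55.861,55.861) [heading=135, draw]
  FD 1: (-55.861,55.861) -> (-56.569,56.569) [heading=135, draw]
  -- iteration 4/5 --
  FD 11: (-56.569,56.569) -> (-64.347,64.347) [heading=135, draw]
  FD 8: (-64.347,64.347) -> (-70.004,70.004) [heading=135, draw]
  FD 1: (-70.004,70.004) -> (-70.711,70.711) [heading=135, draw]
  -- iteration 5/5 --
  FD 11: (-70.711,70.711) -> (-78.489,78.489) [heading=135, draw]
  FD 8: (-78.489,78.489) -> (-84.146,84.146) [heading=135, draw]
  FD 1: (-84.146,84.146) -> (-84.853,84.853) [heading=135, draw]
]
RT 45: heading 135 -> 90
RT 45: heading 90 -> 45
Final: pos=(-84.853,84.853), heading=45, 16 segment(s) drawn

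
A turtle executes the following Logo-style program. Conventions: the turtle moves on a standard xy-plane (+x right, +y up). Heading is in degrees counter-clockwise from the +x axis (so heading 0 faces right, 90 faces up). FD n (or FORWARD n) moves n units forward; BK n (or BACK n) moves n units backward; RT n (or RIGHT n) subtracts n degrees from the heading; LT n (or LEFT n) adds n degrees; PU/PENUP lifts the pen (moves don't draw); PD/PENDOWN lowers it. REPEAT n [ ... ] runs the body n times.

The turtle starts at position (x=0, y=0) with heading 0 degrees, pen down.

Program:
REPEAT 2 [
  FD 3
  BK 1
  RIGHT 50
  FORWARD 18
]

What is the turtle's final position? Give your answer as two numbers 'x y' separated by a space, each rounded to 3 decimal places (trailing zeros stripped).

Executing turtle program step by step:
Start: pos=(0,0), heading=0, pen down
REPEAT 2 [
  -- iteration 1/2 --
  FD 3: (0,0) -> (3,0) [heading=0, draw]
  BK 1: (3,0) -> (2,0) [heading=0, draw]
  RT 50: heading 0 -> 310
  FD 18: (2,0) -> (13.57,-13.789) [heading=310, draw]
  -- iteration 2/2 --
  FD 3: (13.57,-13.789) -> (15.499,-16.087) [heading=310, draw]
  BK 1: (15.499,-16.087) -> (14.856,-15.321) [heading=310, draw]
  RT 50: heading 310 -> 260
  FD 18: (14.856,-15.321) -> (11.73,-33.047) [heading=260, draw]
]
Final: pos=(11.73,-33.047), heading=260, 6 segment(s) drawn

Answer: 11.73 -33.047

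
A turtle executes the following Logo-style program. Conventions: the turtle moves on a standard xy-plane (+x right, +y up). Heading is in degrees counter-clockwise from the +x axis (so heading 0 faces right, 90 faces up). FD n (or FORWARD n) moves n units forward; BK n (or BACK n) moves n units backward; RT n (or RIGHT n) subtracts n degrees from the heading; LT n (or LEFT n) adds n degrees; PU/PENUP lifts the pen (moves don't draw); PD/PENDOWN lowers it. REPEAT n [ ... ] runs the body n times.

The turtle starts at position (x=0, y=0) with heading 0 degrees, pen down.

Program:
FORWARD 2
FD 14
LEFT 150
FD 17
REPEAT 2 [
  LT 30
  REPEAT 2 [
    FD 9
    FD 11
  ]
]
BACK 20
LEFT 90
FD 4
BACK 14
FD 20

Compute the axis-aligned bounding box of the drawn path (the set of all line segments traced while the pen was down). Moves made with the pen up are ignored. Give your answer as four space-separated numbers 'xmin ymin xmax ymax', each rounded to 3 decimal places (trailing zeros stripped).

Executing turtle program step by step:
Start: pos=(0,0), heading=0, pen down
FD 2: (0,0) -> (2,0) [heading=0, draw]
FD 14: (2,0) -> (16,0) [heading=0, draw]
LT 150: heading 0 -> 150
FD 17: (16,0) -> (1.278,8.5) [heading=150, draw]
REPEAT 2 [
  -- iteration 1/2 --
  LT 30: heading 150 -> 180
  REPEAT 2 [
    -- iteration 1/2 --
    FD 9: (1.278,8.5) -> (-7.722,8.5) [heading=180, draw]
    FD 11: (-7.722,8.5) -> (-18.722,8.5) [heading=180, draw]
    -- iteration 2/2 --
    FD 9: (-18.722,8.5) -> (-27.722,8.5) [heading=180, draw]
    FD 11: (-27.722,8.5) -> (-38.722,8.5) [heading=180, draw]
  ]
  -- iteration 2/2 --
  LT 30: heading 180 -> 210
  REPEAT 2 [
    -- iteration 1/2 --
    FD 9: (-38.722,8.5) -> (-46.517,4) [heading=210, draw]
    FD 11: (-46.517,4) -> (-56.043,-1.5) [heading=210, draw]
    -- iteration 2/2 --
    FD 9: (-56.043,-1.5) -> (-63.837,-6) [heading=210, draw]
    FD 11: (-63.837,-6) -> (-73.363,-11.5) [heading=210, draw]
  ]
]
BK 20: (-73.363,-11.5) -> (-56.043,-1.5) [heading=210, draw]
LT 90: heading 210 -> 300
FD 4: (-56.043,-1.5) -> (-54.043,-4.964) [heading=300, draw]
BK 14: (-54.043,-4.964) -> (-61.043,7.16) [heading=300, draw]
FD 20: (-61.043,7.16) -> (-51.043,-10.16) [heading=300, draw]
Final: pos=(-51.043,-10.16), heading=300, 15 segment(s) drawn

Segment endpoints: x in {-73.363, -63.837, -61.043, -56.043, -54.043, -51.043, -46.517, -38.722, -27.722, -18.722, -7.722, 0, 1.278, 2, 16}, y in {-11.5, -10.16, -6, -4.964, -1.5, 0, 4, 7.16, 8.5, 8.5, 8.5, 8.5, 8.5}
xmin=-73.363, ymin=-11.5, xmax=16, ymax=8.5

Answer: -73.363 -11.5 16 8.5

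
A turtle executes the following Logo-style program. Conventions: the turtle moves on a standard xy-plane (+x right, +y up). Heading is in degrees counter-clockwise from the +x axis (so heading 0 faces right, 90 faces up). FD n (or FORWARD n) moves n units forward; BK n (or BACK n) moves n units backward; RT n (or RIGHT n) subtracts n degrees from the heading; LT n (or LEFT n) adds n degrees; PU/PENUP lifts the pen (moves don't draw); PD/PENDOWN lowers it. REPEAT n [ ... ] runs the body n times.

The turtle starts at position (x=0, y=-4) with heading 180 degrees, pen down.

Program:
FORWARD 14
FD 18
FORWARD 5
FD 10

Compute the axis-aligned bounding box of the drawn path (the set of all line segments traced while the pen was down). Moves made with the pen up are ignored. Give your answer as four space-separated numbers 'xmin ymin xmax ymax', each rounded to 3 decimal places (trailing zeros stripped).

Executing turtle program step by step:
Start: pos=(0,-4), heading=180, pen down
FD 14: (0,-4) -> (-14,-4) [heading=180, draw]
FD 18: (-14,-4) -> (-32,-4) [heading=180, draw]
FD 5: (-32,-4) -> (-37,-4) [heading=180, draw]
FD 10: (-37,-4) -> (-47,-4) [heading=180, draw]
Final: pos=(-47,-4), heading=180, 4 segment(s) drawn

Segment endpoints: x in {-47, -37, -32, -14, 0}, y in {-4, -4, -4, -4, -4}
xmin=-47, ymin=-4, xmax=0, ymax=-4

Answer: -47 -4 0 -4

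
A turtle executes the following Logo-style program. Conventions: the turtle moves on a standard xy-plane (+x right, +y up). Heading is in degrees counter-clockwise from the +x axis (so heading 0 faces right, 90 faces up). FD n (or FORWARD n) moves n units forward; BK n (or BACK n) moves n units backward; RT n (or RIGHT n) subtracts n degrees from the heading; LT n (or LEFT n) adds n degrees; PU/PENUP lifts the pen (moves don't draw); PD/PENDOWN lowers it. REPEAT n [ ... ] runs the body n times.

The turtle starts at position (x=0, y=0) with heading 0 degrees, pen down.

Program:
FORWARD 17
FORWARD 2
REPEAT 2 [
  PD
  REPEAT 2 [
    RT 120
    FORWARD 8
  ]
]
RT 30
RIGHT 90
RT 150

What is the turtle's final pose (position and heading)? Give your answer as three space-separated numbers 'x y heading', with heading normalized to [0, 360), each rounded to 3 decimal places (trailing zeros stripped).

Executing turtle program step by step:
Start: pos=(0,0), heading=0, pen down
FD 17: (0,0) -> (17,0) [heading=0, draw]
FD 2: (17,0) -> (19,0) [heading=0, draw]
REPEAT 2 [
  -- iteration 1/2 --
  PD: pen down
  REPEAT 2 [
    -- iteration 1/2 --
    RT 120: heading 0 -> 240
    FD 8: (19,0) -> (15,-6.928) [heading=240, draw]
    -- iteration 2/2 --
    RT 120: heading 240 -> 120
    FD 8: (15,-6.928) -> (11,0) [heading=120, draw]
  ]
  -- iteration 2/2 --
  PD: pen down
  REPEAT 2 [
    -- iteration 1/2 --
    RT 120: heading 120 -> 0
    FD 8: (11,0) -> (19,0) [heading=0, draw]
    -- iteration 2/2 --
    RT 120: heading 0 -> 240
    FD 8: (19,0) -> (15,-6.928) [heading=240, draw]
  ]
]
RT 30: heading 240 -> 210
RT 90: heading 210 -> 120
RT 150: heading 120 -> 330
Final: pos=(15,-6.928), heading=330, 6 segment(s) drawn

Answer: 15 -6.928 330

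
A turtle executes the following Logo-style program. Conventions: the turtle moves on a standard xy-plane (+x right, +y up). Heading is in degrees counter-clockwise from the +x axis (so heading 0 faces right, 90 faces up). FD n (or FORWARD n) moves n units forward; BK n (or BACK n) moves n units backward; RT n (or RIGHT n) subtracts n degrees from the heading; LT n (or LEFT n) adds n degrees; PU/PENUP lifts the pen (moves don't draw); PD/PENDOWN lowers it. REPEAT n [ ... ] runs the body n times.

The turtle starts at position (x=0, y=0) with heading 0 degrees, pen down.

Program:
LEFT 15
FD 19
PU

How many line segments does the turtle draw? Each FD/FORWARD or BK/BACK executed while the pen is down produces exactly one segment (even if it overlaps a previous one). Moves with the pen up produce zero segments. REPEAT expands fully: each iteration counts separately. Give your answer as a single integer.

Executing turtle program step by step:
Start: pos=(0,0), heading=0, pen down
LT 15: heading 0 -> 15
FD 19: (0,0) -> (18.353,4.918) [heading=15, draw]
PU: pen up
Final: pos=(18.353,4.918), heading=15, 1 segment(s) drawn
Segments drawn: 1

Answer: 1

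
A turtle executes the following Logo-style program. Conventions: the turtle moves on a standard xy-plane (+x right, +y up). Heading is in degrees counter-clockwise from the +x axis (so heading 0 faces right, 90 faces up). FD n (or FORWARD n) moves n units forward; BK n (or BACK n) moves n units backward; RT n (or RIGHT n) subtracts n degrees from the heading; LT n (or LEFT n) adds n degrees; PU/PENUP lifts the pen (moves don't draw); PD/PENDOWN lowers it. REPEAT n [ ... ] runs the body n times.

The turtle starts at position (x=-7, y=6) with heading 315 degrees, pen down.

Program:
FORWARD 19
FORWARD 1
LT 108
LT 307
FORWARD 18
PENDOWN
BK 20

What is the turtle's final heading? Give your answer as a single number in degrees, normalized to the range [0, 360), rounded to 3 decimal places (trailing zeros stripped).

Executing turtle program step by step:
Start: pos=(-7,6), heading=315, pen down
FD 19: (-7,6) -> (6.435,-7.435) [heading=315, draw]
FD 1: (6.435,-7.435) -> (7.142,-8.142) [heading=315, draw]
LT 108: heading 315 -> 63
LT 307: heading 63 -> 10
FD 18: (7.142,-8.142) -> (24.869,-5.016) [heading=10, draw]
PD: pen down
BK 20: (24.869,-5.016) -> (5.173,-8.489) [heading=10, draw]
Final: pos=(5.173,-8.489), heading=10, 4 segment(s) drawn

Answer: 10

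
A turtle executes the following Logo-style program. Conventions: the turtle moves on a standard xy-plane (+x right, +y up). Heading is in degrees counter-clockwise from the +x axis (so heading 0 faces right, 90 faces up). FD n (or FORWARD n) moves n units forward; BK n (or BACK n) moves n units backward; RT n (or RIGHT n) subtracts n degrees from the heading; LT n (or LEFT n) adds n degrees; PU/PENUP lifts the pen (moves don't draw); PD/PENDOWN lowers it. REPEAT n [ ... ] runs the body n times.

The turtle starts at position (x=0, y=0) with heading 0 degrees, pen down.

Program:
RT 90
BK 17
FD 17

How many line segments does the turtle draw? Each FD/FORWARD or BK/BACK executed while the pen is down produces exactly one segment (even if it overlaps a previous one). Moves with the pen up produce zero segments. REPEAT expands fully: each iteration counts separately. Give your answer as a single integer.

Executing turtle program step by step:
Start: pos=(0,0), heading=0, pen down
RT 90: heading 0 -> 270
BK 17: (0,0) -> (0,17) [heading=270, draw]
FD 17: (0,17) -> (0,0) [heading=270, draw]
Final: pos=(0,0), heading=270, 2 segment(s) drawn
Segments drawn: 2

Answer: 2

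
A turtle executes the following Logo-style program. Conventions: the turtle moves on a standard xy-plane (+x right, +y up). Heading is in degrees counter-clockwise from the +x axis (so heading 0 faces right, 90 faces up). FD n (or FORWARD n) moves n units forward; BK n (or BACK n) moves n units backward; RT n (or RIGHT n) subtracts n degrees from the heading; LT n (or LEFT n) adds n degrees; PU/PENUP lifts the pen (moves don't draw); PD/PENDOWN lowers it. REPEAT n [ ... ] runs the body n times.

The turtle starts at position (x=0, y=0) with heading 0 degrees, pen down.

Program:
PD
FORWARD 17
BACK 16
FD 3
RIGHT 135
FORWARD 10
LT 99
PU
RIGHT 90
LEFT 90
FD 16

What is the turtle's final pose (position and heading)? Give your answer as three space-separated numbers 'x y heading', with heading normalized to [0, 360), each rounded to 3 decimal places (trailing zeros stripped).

Answer: 9.873 -16.476 324

Derivation:
Executing turtle program step by step:
Start: pos=(0,0), heading=0, pen down
PD: pen down
FD 17: (0,0) -> (17,0) [heading=0, draw]
BK 16: (17,0) -> (1,0) [heading=0, draw]
FD 3: (1,0) -> (4,0) [heading=0, draw]
RT 135: heading 0 -> 225
FD 10: (4,0) -> (-3.071,-7.071) [heading=225, draw]
LT 99: heading 225 -> 324
PU: pen up
RT 90: heading 324 -> 234
LT 90: heading 234 -> 324
FD 16: (-3.071,-7.071) -> (9.873,-16.476) [heading=324, move]
Final: pos=(9.873,-16.476), heading=324, 4 segment(s) drawn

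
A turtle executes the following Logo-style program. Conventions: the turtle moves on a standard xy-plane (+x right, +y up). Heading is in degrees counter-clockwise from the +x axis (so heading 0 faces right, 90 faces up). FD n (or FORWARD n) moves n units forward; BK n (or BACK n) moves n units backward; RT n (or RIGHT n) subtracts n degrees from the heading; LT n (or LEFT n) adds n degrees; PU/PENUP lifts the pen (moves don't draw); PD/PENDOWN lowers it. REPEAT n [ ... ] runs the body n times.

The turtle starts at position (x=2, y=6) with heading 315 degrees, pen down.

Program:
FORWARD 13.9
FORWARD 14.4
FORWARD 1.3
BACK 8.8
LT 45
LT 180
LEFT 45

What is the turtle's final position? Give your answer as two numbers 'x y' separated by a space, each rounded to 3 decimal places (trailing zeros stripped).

Answer: 16.708 -8.708

Derivation:
Executing turtle program step by step:
Start: pos=(2,6), heading=315, pen down
FD 13.9: (2,6) -> (11.829,-3.829) [heading=315, draw]
FD 14.4: (11.829,-3.829) -> (22.011,-14.011) [heading=315, draw]
FD 1.3: (22.011,-14.011) -> (22.93,-14.93) [heading=315, draw]
BK 8.8: (22.93,-14.93) -> (16.708,-8.708) [heading=315, draw]
LT 45: heading 315 -> 0
LT 180: heading 0 -> 180
LT 45: heading 180 -> 225
Final: pos=(16.708,-8.708), heading=225, 4 segment(s) drawn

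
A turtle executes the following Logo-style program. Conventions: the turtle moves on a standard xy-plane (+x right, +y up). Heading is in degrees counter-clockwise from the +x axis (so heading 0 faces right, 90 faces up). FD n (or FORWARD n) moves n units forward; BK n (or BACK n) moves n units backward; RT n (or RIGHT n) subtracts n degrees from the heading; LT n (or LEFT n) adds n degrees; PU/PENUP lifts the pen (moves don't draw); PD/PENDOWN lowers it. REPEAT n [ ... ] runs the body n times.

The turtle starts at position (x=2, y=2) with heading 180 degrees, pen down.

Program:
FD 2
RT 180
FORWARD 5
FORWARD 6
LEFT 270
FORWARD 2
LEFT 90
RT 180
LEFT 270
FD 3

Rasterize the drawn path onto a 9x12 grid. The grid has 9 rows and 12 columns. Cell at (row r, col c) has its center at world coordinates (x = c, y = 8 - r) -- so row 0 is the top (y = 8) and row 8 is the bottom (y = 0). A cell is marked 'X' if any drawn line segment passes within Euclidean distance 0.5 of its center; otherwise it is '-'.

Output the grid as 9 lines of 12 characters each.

Answer: ------------
------------
------------
------------
------------
-----------X
XXXXXXXXXXXX
-----------X
-----------X

Derivation:
Segment 0: (2,2) -> (0,2)
Segment 1: (0,2) -> (5,2)
Segment 2: (5,2) -> (11,2)
Segment 3: (11,2) -> (11,0)
Segment 4: (11,0) -> (11,3)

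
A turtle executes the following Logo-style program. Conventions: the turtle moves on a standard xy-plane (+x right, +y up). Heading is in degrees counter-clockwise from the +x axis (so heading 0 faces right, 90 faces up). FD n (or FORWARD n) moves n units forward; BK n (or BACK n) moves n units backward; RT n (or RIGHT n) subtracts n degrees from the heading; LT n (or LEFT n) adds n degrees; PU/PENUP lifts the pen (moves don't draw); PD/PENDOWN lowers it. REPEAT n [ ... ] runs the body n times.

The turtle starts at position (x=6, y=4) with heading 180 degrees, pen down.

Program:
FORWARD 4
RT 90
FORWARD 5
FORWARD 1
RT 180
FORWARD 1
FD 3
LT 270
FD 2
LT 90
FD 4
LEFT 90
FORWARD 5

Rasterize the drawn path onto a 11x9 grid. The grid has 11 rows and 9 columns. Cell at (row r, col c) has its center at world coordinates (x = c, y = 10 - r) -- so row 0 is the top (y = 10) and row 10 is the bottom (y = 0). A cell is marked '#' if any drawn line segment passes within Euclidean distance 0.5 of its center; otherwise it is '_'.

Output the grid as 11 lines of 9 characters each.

Answer: __#______
__#______
__#______
__#______
###______
#_#______
#_#####__
#________
######___
_________
_________

Derivation:
Segment 0: (6,4) -> (2,4)
Segment 1: (2,4) -> (2,9)
Segment 2: (2,9) -> (2,10)
Segment 3: (2,10) -> (2,9)
Segment 4: (2,9) -> (2,6)
Segment 5: (2,6) -> (0,6)
Segment 6: (0,6) -> (-0,2)
Segment 7: (-0,2) -> (5,2)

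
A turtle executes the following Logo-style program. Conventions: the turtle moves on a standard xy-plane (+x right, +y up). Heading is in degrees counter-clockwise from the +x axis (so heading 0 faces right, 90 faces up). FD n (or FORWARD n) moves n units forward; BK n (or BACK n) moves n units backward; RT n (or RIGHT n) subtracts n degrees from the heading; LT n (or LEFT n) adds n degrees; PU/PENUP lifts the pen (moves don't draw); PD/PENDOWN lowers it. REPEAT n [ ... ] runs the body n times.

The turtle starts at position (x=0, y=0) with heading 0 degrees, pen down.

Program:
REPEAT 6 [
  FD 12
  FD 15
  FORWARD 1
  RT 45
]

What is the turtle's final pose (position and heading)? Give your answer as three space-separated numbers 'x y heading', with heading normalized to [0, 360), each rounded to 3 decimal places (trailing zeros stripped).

Executing turtle program step by step:
Start: pos=(0,0), heading=0, pen down
REPEAT 6 [
  -- iteration 1/6 --
  FD 12: (0,0) -> (12,0) [heading=0, draw]
  FD 15: (12,0) -> (27,0) [heading=0, draw]
  FD 1: (27,0) -> (28,0) [heading=0, draw]
  RT 45: heading 0 -> 315
  -- iteration 2/6 --
  FD 12: (28,0) -> (36.485,-8.485) [heading=315, draw]
  FD 15: (36.485,-8.485) -> (47.092,-19.092) [heading=315, draw]
  FD 1: (47.092,-19.092) -> (47.799,-19.799) [heading=315, draw]
  RT 45: heading 315 -> 270
  -- iteration 3/6 --
  FD 12: (47.799,-19.799) -> (47.799,-31.799) [heading=270, draw]
  FD 15: (47.799,-31.799) -> (47.799,-46.799) [heading=270, draw]
  FD 1: (47.799,-46.799) -> (47.799,-47.799) [heading=270, draw]
  RT 45: heading 270 -> 225
  -- iteration 4/6 --
  FD 12: (47.799,-47.799) -> (39.314,-56.284) [heading=225, draw]
  FD 15: (39.314,-56.284) -> (28.707,-66.891) [heading=225, draw]
  FD 1: (28.707,-66.891) -> (28,-67.598) [heading=225, draw]
  RT 45: heading 225 -> 180
  -- iteration 5/6 --
  FD 12: (28,-67.598) -> (16,-67.598) [heading=180, draw]
  FD 15: (16,-67.598) -> (1,-67.598) [heading=180, draw]
  FD 1: (1,-67.598) -> (0,-67.598) [heading=180, draw]
  RT 45: heading 180 -> 135
  -- iteration 6/6 --
  FD 12: (0,-67.598) -> (-8.485,-59.113) [heading=135, draw]
  FD 15: (-8.485,-59.113) -> (-19.092,-48.506) [heading=135, draw]
  FD 1: (-19.092,-48.506) -> (-19.799,-47.799) [heading=135, draw]
  RT 45: heading 135 -> 90
]
Final: pos=(-19.799,-47.799), heading=90, 18 segment(s) drawn

Answer: -19.799 -47.799 90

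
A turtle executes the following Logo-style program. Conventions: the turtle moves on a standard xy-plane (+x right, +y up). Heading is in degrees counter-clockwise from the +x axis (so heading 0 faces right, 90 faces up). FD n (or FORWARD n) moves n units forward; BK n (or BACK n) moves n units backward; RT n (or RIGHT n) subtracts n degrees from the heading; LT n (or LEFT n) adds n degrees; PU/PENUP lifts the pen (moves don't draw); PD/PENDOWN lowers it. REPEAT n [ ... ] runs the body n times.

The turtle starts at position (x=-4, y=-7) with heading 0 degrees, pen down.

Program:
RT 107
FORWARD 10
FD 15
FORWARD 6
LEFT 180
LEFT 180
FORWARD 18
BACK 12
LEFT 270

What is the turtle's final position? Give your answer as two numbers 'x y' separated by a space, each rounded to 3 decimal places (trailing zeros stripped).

Answer: -14.818 -42.383

Derivation:
Executing turtle program step by step:
Start: pos=(-4,-7), heading=0, pen down
RT 107: heading 0 -> 253
FD 10: (-4,-7) -> (-6.924,-16.563) [heading=253, draw]
FD 15: (-6.924,-16.563) -> (-11.309,-30.908) [heading=253, draw]
FD 6: (-11.309,-30.908) -> (-13.064,-36.645) [heading=253, draw]
LT 180: heading 253 -> 73
LT 180: heading 73 -> 253
FD 18: (-13.064,-36.645) -> (-18.326,-53.859) [heading=253, draw]
BK 12: (-18.326,-53.859) -> (-14.818,-42.383) [heading=253, draw]
LT 270: heading 253 -> 163
Final: pos=(-14.818,-42.383), heading=163, 5 segment(s) drawn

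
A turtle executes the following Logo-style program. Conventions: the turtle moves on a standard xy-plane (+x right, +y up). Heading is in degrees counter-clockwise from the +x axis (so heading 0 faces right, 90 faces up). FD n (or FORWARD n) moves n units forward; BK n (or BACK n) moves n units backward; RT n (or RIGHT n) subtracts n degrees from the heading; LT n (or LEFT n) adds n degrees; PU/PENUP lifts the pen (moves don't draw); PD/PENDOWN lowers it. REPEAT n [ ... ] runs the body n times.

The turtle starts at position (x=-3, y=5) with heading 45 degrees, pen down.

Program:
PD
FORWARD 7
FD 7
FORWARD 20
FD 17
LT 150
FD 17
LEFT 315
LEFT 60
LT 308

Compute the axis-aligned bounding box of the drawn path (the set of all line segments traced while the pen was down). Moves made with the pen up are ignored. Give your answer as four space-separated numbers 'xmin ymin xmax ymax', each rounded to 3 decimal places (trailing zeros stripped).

Executing turtle program step by step:
Start: pos=(-3,5), heading=45, pen down
PD: pen down
FD 7: (-3,5) -> (1.95,9.95) [heading=45, draw]
FD 7: (1.95,9.95) -> (6.899,14.899) [heading=45, draw]
FD 20: (6.899,14.899) -> (21.042,29.042) [heading=45, draw]
FD 17: (21.042,29.042) -> (33.062,41.062) [heading=45, draw]
LT 150: heading 45 -> 195
FD 17: (33.062,41.062) -> (16.642,36.663) [heading=195, draw]
LT 315: heading 195 -> 150
LT 60: heading 150 -> 210
LT 308: heading 210 -> 158
Final: pos=(16.642,36.663), heading=158, 5 segment(s) drawn

Segment endpoints: x in {-3, 1.95, 6.899, 16.642, 21.042, 33.062}, y in {5, 9.95, 14.899, 29.042, 36.663, 41.062}
xmin=-3, ymin=5, xmax=33.062, ymax=41.062

Answer: -3 5 33.062 41.062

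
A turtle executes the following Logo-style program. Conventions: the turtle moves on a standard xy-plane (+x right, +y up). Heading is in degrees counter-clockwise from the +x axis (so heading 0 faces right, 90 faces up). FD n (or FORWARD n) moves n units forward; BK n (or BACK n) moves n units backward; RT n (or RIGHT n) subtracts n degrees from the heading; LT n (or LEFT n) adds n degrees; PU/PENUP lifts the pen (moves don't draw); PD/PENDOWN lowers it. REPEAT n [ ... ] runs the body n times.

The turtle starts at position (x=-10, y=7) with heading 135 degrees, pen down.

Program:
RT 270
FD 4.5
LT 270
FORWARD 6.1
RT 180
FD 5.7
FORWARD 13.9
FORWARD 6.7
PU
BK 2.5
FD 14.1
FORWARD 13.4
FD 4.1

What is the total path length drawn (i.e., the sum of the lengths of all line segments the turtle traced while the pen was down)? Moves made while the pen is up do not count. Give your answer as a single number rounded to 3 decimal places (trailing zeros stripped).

Answer: 36.9

Derivation:
Executing turtle program step by step:
Start: pos=(-10,7), heading=135, pen down
RT 270: heading 135 -> 225
FD 4.5: (-10,7) -> (-13.182,3.818) [heading=225, draw]
LT 270: heading 225 -> 135
FD 6.1: (-13.182,3.818) -> (-17.495,8.131) [heading=135, draw]
RT 180: heading 135 -> 315
FD 5.7: (-17.495,8.131) -> (-13.465,4.101) [heading=315, draw]
FD 13.9: (-13.465,4.101) -> (-3.636,-5.728) [heading=315, draw]
FD 6.7: (-3.636,-5.728) -> (1.102,-10.466) [heading=315, draw]
PU: pen up
BK 2.5: (1.102,-10.466) -> (-0.666,-8.698) [heading=315, move]
FD 14.1: (-0.666,-8.698) -> (9.304,-18.668) [heading=315, move]
FD 13.4: (9.304,-18.668) -> (18.779,-28.143) [heading=315, move]
FD 4.1: (18.779,-28.143) -> (21.678,-31.042) [heading=315, move]
Final: pos=(21.678,-31.042), heading=315, 5 segment(s) drawn

Segment lengths:
  seg 1: (-10,7) -> (-13.182,3.818), length = 4.5
  seg 2: (-13.182,3.818) -> (-17.495,8.131), length = 6.1
  seg 3: (-17.495,8.131) -> (-13.465,4.101), length = 5.7
  seg 4: (-13.465,4.101) -> (-3.636,-5.728), length = 13.9
  seg 5: (-3.636,-5.728) -> (1.102,-10.466), length = 6.7
Total = 36.9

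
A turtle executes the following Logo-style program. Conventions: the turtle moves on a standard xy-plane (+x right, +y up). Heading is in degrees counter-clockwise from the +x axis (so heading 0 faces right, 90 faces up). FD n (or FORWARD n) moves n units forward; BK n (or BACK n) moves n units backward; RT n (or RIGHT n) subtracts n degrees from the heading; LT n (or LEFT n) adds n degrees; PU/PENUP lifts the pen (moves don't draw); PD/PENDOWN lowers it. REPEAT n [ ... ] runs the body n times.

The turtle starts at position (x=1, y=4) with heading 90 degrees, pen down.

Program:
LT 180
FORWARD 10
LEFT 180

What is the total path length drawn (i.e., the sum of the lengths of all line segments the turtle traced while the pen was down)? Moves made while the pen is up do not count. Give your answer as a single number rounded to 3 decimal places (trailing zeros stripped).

Executing turtle program step by step:
Start: pos=(1,4), heading=90, pen down
LT 180: heading 90 -> 270
FD 10: (1,4) -> (1,-6) [heading=270, draw]
LT 180: heading 270 -> 90
Final: pos=(1,-6), heading=90, 1 segment(s) drawn

Segment lengths:
  seg 1: (1,4) -> (1,-6), length = 10
Total = 10

Answer: 10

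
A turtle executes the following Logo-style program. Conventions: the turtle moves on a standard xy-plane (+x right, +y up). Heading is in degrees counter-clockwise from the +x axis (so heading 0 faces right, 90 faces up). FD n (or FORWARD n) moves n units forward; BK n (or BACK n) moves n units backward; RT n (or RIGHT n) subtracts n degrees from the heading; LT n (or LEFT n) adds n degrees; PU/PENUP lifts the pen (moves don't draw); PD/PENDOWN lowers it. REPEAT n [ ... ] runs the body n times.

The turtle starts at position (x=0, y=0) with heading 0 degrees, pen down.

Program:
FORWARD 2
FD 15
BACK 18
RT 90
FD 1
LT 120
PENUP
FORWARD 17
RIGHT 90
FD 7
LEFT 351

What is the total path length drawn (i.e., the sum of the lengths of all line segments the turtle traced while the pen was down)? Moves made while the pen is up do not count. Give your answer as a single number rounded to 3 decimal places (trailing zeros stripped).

Executing turtle program step by step:
Start: pos=(0,0), heading=0, pen down
FD 2: (0,0) -> (2,0) [heading=0, draw]
FD 15: (2,0) -> (17,0) [heading=0, draw]
BK 18: (17,0) -> (-1,0) [heading=0, draw]
RT 90: heading 0 -> 270
FD 1: (-1,0) -> (-1,-1) [heading=270, draw]
LT 120: heading 270 -> 30
PU: pen up
FD 17: (-1,-1) -> (13.722,7.5) [heading=30, move]
RT 90: heading 30 -> 300
FD 7: (13.722,7.5) -> (17.222,1.438) [heading=300, move]
LT 351: heading 300 -> 291
Final: pos=(17.222,1.438), heading=291, 4 segment(s) drawn

Segment lengths:
  seg 1: (0,0) -> (2,0), length = 2
  seg 2: (2,0) -> (17,0), length = 15
  seg 3: (17,0) -> (-1,0), length = 18
  seg 4: (-1,0) -> (-1,-1), length = 1
Total = 36

Answer: 36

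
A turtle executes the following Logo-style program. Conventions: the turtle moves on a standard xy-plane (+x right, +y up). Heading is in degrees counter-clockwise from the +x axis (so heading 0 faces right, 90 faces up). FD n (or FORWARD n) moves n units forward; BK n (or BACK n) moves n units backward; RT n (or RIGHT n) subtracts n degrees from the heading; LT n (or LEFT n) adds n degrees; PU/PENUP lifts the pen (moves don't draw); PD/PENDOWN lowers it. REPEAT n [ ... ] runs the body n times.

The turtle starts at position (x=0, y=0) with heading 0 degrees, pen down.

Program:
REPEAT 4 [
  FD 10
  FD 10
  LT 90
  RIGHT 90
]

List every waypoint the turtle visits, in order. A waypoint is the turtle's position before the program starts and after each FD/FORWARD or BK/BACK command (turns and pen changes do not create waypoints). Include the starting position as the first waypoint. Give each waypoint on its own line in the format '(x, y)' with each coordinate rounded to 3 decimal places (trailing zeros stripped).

Executing turtle program step by step:
Start: pos=(0,0), heading=0, pen down
REPEAT 4 [
  -- iteration 1/4 --
  FD 10: (0,0) -> (10,0) [heading=0, draw]
  FD 10: (10,0) -> (20,0) [heading=0, draw]
  LT 90: heading 0 -> 90
  RT 90: heading 90 -> 0
  -- iteration 2/4 --
  FD 10: (20,0) -> (30,0) [heading=0, draw]
  FD 10: (30,0) -> (40,0) [heading=0, draw]
  LT 90: heading 0 -> 90
  RT 90: heading 90 -> 0
  -- iteration 3/4 --
  FD 10: (40,0) -> (50,0) [heading=0, draw]
  FD 10: (50,0) -> (60,0) [heading=0, draw]
  LT 90: heading 0 -> 90
  RT 90: heading 90 -> 0
  -- iteration 4/4 --
  FD 10: (60,0) -> (70,0) [heading=0, draw]
  FD 10: (70,0) -> (80,0) [heading=0, draw]
  LT 90: heading 0 -> 90
  RT 90: heading 90 -> 0
]
Final: pos=(80,0), heading=0, 8 segment(s) drawn
Waypoints (9 total):
(0, 0)
(10, 0)
(20, 0)
(30, 0)
(40, 0)
(50, 0)
(60, 0)
(70, 0)
(80, 0)

Answer: (0, 0)
(10, 0)
(20, 0)
(30, 0)
(40, 0)
(50, 0)
(60, 0)
(70, 0)
(80, 0)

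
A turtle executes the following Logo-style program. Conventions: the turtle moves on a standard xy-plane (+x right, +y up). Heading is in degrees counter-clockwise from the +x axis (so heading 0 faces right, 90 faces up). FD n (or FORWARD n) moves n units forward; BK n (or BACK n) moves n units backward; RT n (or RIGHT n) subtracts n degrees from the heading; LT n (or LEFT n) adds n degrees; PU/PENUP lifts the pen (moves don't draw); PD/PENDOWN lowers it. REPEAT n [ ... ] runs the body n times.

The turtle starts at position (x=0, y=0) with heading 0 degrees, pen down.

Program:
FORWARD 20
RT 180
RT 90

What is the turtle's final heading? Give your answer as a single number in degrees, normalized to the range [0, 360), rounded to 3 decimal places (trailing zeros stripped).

Executing turtle program step by step:
Start: pos=(0,0), heading=0, pen down
FD 20: (0,0) -> (20,0) [heading=0, draw]
RT 180: heading 0 -> 180
RT 90: heading 180 -> 90
Final: pos=(20,0), heading=90, 1 segment(s) drawn

Answer: 90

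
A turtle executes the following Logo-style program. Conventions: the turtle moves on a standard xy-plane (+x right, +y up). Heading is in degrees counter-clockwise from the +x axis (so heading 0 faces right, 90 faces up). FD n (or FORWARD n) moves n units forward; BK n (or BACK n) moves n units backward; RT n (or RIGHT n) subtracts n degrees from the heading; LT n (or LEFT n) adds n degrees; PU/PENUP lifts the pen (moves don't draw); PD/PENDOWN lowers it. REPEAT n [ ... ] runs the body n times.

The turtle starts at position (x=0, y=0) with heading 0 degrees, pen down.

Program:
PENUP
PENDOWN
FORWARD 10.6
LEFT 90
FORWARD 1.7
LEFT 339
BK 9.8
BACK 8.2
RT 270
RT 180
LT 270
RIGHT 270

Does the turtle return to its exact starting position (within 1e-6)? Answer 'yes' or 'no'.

Answer: no

Derivation:
Executing turtle program step by step:
Start: pos=(0,0), heading=0, pen down
PU: pen up
PD: pen down
FD 10.6: (0,0) -> (10.6,0) [heading=0, draw]
LT 90: heading 0 -> 90
FD 1.7: (10.6,0) -> (10.6,1.7) [heading=90, draw]
LT 339: heading 90 -> 69
BK 9.8: (10.6,1.7) -> (7.088,-7.449) [heading=69, draw]
BK 8.2: (7.088,-7.449) -> (4.149,-15.104) [heading=69, draw]
RT 270: heading 69 -> 159
RT 180: heading 159 -> 339
LT 270: heading 339 -> 249
RT 270: heading 249 -> 339
Final: pos=(4.149,-15.104), heading=339, 4 segment(s) drawn

Start position: (0, 0)
Final position: (4.149, -15.104)
Distance = 15.664; >= 1e-6 -> NOT closed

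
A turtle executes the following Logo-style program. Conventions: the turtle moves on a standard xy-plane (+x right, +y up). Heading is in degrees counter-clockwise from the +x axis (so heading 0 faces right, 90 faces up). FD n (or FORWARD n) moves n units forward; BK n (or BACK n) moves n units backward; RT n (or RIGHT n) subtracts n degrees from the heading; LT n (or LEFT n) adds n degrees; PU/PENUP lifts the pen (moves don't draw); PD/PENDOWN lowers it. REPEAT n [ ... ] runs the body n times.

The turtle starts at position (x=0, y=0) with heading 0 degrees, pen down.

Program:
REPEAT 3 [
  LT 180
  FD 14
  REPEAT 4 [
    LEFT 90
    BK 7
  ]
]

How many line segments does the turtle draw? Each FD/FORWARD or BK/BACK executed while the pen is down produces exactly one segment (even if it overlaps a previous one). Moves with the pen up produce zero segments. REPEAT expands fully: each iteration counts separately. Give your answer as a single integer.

Executing turtle program step by step:
Start: pos=(0,0), heading=0, pen down
REPEAT 3 [
  -- iteration 1/3 --
  LT 180: heading 0 -> 180
  FD 14: (0,0) -> (-14,0) [heading=180, draw]
  REPEAT 4 [
    -- iteration 1/4 --
    LT 90: heading 180 -> 270
    BK 7: (-14,0) -> (-14,7) [heading=270, draw]
    -- iteration 2/4 --
    LT 90: heading 270 -> 0
    BK 7: (-14,7) -> (-21,7) [heading=0, draw]
    -- iteration 3/4 --
    LT 90: heading 0 -> 90
    BK 7: (-21,7) -> (-21,0) [heading=90, draw]
    -- iteration 4/4 --
    LT 90: heading 90 -> 180
    BK 7: (-21,0) -> (-14,0) [heading=180, draw]
  ]
  -- iteration 2/3 --
  LT 180: heading 180 -> 0
  FD 14: (-14,0) -> (0,0) [heading=0, draw]
  REPEAT 4 [
    -- iteration 1/4 --
    LT 90: heading 0 -> 90
    BK 7: (0,0) -> (0,-7) [heading=90, draw]
    -- iteration 2/4 --
    LT 90: heading 90 -> 180
    BK 7: (0,-7) -> (7,-7) [heading=180, draw]
    -- iteration 3/4 --
    LT 90: heading 180 -> 270
    BK 7: (7,-7) -> (7,0) [heading=270, draw]
    -- iteration 4/4 --
    LT 90: heading 270 -> 0
    BK 7: (7,0) -> (0,0) [heading=0, draw]
  ]
  -- iteration 3/3 --
  LT 180: heading 0 -> 180
  FD 14: (0,0) -> (-14,0) [heading=180, draw]
  REPEAT 4 [
    -- iteration 1/4 --
    LT 90: heading 180 -> 270
    BK 7: (-14,0) -> (-14,7) [heading=270, draw]
    -- iteration 2/4 --
    LT 90: heading 270 -> 0
    BK 7: (-14,7) -> (-21,7) [heading=0, draw]
    -- iteration 3/4 --
    LT 90: heading 0 -> 90
    BK 7: (-21,7) -> (-21,0) [heading=90, draw]
    -- iteration 4/4 --
    LT 90: heading 90 -> 180
    BK 7: (-21,0) -> (-14,0) [heading=180, draw]
  ]
]
Final: pos=(-14,0), heading=180, 15 segment(s) drawn
Segments drawn: 15

Answer: 15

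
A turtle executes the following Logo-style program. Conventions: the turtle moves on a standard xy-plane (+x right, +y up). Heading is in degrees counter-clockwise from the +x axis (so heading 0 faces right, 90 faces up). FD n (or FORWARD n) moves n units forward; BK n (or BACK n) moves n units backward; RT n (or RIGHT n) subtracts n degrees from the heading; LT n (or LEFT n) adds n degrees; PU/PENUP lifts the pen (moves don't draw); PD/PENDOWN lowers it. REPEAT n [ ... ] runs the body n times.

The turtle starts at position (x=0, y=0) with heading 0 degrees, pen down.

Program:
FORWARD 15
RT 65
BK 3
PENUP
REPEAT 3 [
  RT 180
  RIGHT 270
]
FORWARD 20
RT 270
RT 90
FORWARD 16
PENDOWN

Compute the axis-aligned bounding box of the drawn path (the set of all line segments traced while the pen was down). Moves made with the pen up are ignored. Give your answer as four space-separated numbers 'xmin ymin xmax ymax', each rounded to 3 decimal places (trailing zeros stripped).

Answer: 0 0 15 2.719

Derivation:
Executing turtle program step by step:
Start: pos=(0,0), heading=0, pen down
FD 15: (0,0) -> (15,0) [heading=0, draw]
RT 65: heading 0 -> 295
BK 3: (15,0) -> (13.732,2.719) [heading=295, draw]
PU: pen up
REPEAT 3 [
  -- iteration 1/3 --
  RT 180: heading 295 -> 115
  RT 270: heading 115 -> 205
  -- iteration 2/3 --
  RT 180: heading 205 -> 25
  RT 270: heading 25 -> 115
  -- iteration 3/3 --
  RT 180: heading 115 -> 295
  RT 270: heading 295 -> 25
]
FD 20: (13.732,2.719) -> (31.858,11.171) [heading=25, move]
RT 270: heading 25 -> 115
RT 90: heading 115 -> 25
FD 16: (31.858,11.171) -> (46.359,17.933) [heading=25, move]
PD: pen down
Final: pos=(46.359,17.933), heading=25, 2 segment(s) drawn

Segment endpoints: x in {0, 13.732, 15}, y in {0, 2.719}
xmin=0, ymin=0, xmax=15, ymax=2.719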